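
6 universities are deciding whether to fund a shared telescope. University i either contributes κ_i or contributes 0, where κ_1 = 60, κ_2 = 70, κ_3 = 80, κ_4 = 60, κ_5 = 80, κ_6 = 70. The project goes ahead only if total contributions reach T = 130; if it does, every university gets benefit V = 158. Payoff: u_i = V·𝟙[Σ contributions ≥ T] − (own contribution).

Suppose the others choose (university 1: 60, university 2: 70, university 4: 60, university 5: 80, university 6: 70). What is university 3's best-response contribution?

Others' total = 340 ≥ 130; contributing adds cost 80 for no extra benefit.
Best response: 0.

0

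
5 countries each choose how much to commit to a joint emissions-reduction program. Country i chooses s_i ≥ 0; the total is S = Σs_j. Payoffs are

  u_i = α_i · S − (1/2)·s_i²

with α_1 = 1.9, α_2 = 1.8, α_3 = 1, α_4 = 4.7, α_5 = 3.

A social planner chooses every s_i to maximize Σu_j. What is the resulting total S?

Planner FOC: ∂(Σu_j)/∂s_i = (Σα_j) − s_i = 0, so s_i^SO = Σα_j = 12.4 for every i; S^SO = 62.

62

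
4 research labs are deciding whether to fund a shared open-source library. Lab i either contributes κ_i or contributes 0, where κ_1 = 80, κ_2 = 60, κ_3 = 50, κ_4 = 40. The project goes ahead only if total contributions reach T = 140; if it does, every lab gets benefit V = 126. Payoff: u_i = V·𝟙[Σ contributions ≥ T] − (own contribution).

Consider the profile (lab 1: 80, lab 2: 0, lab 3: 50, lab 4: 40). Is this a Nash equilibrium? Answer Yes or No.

Yes

Total = 170 ≥ 140: provided.
Lab 1 (pledges 80, payoff 46): dropping to 0 → total 90, payoff 0. No gain.
Lab 2 (pledges 0, payoff 126): pledging 60 → total 230, payoff 66. No gain.
Lab 3 (pledges 50, payoff 76): dropping to 0 → total 120, payoff 0. No gain.
Lab 4 (pledges 40, payoff 86): dropping to 0 → total 130, payoff 0. No gain.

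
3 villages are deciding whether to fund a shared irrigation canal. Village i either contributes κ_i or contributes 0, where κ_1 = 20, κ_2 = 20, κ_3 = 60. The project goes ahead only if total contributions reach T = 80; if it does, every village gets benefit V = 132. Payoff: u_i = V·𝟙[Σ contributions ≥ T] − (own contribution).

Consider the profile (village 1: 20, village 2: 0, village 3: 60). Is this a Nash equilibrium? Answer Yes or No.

Total = 80 ≥ 80: provided.
Village 1 (pledges 20, payoff 112): dropping to 0 → total 60, payoff 0. No gain.
Village 2 (pledges 0, payoff 132): pledging 20 → total 100, payoff 112. No gain.
Village 3 (pledges 60, payoff 72): dropping to 0 → total 20, payoff 0. No gain.

Yes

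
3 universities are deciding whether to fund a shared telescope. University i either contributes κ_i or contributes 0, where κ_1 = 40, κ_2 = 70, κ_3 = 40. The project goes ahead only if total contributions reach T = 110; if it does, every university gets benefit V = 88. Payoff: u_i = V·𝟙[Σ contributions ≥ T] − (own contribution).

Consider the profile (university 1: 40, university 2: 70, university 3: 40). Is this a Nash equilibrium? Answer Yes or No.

Total = 150 ≥ 110: provided.
University 1 (pledges 40, payoff 48): dropping to 0 → total 110, payoff 88. Profitable deviation.

No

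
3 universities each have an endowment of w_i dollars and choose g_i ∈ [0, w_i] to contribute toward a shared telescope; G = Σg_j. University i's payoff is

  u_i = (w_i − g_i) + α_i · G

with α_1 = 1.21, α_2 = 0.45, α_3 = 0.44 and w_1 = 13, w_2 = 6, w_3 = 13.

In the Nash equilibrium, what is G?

13

∂u_i/∂g_i = α_i − 1, so university i contributes w_i if α_i > 1, else 0.
α_i > 1 for i ∈ {1}; NE contributions (13, 0, 0), G = 13.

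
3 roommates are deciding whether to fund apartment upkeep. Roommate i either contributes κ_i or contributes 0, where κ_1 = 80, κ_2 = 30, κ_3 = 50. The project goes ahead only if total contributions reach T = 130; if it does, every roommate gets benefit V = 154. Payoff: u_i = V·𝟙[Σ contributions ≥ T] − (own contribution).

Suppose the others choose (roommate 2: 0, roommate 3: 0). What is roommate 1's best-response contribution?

0

Others' total = 0. Even contributing 80 gives 80 < 130: no benefit either way.
Best response: 0.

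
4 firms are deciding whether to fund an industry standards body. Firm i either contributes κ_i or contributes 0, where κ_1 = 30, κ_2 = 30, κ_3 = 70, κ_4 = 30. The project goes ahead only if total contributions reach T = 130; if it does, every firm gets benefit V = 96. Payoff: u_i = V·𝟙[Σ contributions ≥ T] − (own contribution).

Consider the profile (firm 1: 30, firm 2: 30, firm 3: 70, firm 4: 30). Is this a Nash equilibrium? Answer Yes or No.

No

Total = 160 ≥ 130: provided.
Firm 1 (pledges 30, payoff 66): dropping to 0 → total 130, payoff 96. Profitable deviation.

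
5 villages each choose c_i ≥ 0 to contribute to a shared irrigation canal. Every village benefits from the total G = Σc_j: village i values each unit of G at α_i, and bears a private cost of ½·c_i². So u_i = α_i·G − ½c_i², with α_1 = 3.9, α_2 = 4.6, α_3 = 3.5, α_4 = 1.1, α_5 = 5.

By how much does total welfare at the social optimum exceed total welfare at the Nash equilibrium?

528.83

Village i's FOC: ∂u_i/∂c_i = α_i − c_i = 0, so c_i* = α_i.
NE contributions = (3.9, 4.6, 3.5, 1.1, 5); G = 18.1.
W^NE = (Σα)·G − ½Σα_i² = 18.1² − ½·74.83 = 290.195.
Planner sets c_i = Σα_j = 18.1 for every i, so G^SO = 5·18.1 = 90.5.
W^SO = (Σα)·G^SO − ½·5·(Σα)² = (5/2)·18.1² = 819.025.
Deadweight loss = W^SO − W^NE = 528.83.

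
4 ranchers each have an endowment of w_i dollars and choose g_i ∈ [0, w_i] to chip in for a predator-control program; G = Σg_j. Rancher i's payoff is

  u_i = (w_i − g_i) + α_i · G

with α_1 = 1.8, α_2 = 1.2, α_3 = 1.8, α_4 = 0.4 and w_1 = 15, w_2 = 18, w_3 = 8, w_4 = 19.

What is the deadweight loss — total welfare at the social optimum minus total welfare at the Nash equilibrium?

79.8

∂u_i/∂g_i = α_i − 1, so rancher i contributes w_i if α_i > 1, else 0.
α_i > 1 for i ∈ {1, 2, 3}; NE contributions (15, 18, 8, 0), G = 41.
W^NE = Σw_i − G^NE + (Σα_i)·G^NE = 60 + 4.2·41 = 232.2.
Planner: ∂(Σu_j)/∂g_i = Σα_j − 1 = 4.2 > 0, so everyone contributes w_i; G^SO = 60, W^SO = 60 + 4.2·60 = 312.
Deadweight loss = 79.8.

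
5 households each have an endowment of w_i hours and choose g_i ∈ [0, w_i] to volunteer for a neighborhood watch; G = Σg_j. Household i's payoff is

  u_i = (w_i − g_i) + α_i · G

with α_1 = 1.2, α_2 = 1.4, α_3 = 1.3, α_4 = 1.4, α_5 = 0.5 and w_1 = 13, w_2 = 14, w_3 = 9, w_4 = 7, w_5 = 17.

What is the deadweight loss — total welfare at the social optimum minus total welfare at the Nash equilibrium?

81.6

∂u_i/∂g_i = α_i − 1, so household i contributes w_i if α_i > 1, else 0.
α_i > 1 for i ∈ {1, 2, 3, 4}; NE contributions (13, 14, 9, 7, 0), G = 43.
W^NE = Σw_i − G^NE + (Σα_i)·G^NE = 60 + 4.8·43 = 266.4.
Planner: ∂(Σu_j)/∂g_i = Σα_j − 1 = 4.8 > 0, so everyone contributes w_i; G^SO = 60, W^SO = 60 + 4.8·60 = 348.
Deadweight loss = 81.6.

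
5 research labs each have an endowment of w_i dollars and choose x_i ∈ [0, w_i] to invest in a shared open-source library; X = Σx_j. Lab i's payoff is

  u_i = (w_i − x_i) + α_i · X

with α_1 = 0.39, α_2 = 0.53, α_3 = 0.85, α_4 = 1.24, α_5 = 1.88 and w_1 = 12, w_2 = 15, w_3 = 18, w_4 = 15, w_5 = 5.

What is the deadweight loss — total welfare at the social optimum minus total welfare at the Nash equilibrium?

∂u_i/∂x_i = α_i − 1, so lab i contributes w_i if α_i > 1, else 0.
α_i > 1 for i ∈ {4, 5}; NE contributions (0, 0, 0, 15, 5), X = 20.
W^NE = Σw_i − X^NE + (Σα_i)·X^NE = 65 + 3.89·20 = 142.8.
Planner: ∂(Σu_j)/∂x_i = Σα_j − 1 = 3.89 > 0, so everyone contributes w_i; X^SO = 65, W^SO = 65 + 3.89·65 = 317.85.
Deadweight loss = 175.05.

175.05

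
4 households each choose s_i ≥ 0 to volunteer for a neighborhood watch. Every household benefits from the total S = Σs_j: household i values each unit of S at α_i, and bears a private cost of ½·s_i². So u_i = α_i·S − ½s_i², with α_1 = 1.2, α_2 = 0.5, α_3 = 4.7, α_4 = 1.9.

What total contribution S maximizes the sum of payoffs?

33.2

Planner FOC: ∂(Σu_j)/∂s_i = (Σα_j) − s_i = 0, so s_i^SO = Σα_j = 8.3 for every i; S^SO = 33.2.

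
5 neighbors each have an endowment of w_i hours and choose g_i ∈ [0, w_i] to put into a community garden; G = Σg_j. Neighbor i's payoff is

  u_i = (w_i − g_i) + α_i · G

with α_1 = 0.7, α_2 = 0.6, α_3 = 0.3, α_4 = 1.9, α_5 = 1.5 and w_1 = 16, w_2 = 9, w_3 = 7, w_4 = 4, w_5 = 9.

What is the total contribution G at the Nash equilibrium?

∂u_i/∂g_i = α_i − 1, so neighbor i contributes w_i if α_i > 1, else 0.
α_i > 1 for i ∈ {4, 5}; NE contributions (0, 0, 0, 4, 9), G = 13.

13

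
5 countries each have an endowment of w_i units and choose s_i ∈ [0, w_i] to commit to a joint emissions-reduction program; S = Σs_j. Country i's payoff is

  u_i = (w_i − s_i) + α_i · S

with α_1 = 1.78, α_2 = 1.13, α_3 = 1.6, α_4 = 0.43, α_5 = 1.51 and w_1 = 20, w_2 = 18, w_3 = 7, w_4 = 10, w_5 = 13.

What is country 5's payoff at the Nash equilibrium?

∂u_i/∂s_i = α_i − 1, so country i contributes w_i if α_i > 1, else 0.
α_i > 1 for i ∈ {1, 2, 3, 5}; NE contributions (20, 18, 7, 0, 13), S = 58.
u_5 = (13 − 13) + 1.51·58 = 87.58.

87.58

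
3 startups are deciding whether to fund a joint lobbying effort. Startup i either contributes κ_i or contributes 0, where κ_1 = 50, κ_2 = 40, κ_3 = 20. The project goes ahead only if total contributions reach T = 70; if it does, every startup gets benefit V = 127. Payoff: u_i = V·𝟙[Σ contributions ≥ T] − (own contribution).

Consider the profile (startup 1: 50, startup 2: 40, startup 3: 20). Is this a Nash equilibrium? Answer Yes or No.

No

Total = 110 ≥ 70: provided.
Startup 1 (pledges 50, payoff 77): dropping to 0 → total 60, payoff 0. No gain.
Startup 2 (pledges 40, payoff 87): dropping to 0 → total 70, payoff 127. Profitable deviation.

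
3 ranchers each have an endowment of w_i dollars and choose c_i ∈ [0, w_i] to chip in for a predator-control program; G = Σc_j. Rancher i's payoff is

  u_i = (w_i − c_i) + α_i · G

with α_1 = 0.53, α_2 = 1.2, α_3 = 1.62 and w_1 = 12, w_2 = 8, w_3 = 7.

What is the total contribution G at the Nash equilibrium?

15

∂u_i/∂c_i = α_i − 1, so rancher i contributes w_i if α_i > 1, else 0.
α_i > 1 for i ∈ {2, 3}; NE contributions (0, 8, 7), G = 15.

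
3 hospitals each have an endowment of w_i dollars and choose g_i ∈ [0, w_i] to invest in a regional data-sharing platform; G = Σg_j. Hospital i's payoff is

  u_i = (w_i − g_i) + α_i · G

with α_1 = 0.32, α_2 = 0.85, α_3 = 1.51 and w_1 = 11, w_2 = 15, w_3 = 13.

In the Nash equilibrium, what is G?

13

∂u_i/∂g_i = α_i − 1, so hospital i contributes w_i if α_i > 1, else 0.
α_i > 1 for i ∈ {3}; NE contributions (0, 0, 13), G = 13.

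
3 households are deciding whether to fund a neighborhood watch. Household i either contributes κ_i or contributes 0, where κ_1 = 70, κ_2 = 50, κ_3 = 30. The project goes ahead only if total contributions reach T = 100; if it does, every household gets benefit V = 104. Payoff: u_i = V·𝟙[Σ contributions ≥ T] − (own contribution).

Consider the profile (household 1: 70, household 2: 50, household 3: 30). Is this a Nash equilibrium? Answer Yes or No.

Total = 150 ≥ 100: provided.
Household 1 (pledges 70, payoff 34): dropping to 0 → total 80, payoff 0. No gain.
Household 2 (pledges 50, payoff 54): dropping to 0 → total 100, payoff 104. Profitable deviation.

No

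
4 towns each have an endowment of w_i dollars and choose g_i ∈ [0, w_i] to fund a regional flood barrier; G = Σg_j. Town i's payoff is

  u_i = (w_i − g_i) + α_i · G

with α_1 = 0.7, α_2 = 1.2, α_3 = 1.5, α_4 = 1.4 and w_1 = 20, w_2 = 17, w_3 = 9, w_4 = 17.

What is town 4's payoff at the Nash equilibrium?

∂u_i/∂g_i = α_i − 1, so town i contributes w_i if α_i > 1, else 0.
α_i > 1 for i ∈ {2, 3, 4}; NE contributions (0, 17, 9, 17), G = 43.
u_4 = (17 − 17) + 1.4·43 = 60.2.

60.2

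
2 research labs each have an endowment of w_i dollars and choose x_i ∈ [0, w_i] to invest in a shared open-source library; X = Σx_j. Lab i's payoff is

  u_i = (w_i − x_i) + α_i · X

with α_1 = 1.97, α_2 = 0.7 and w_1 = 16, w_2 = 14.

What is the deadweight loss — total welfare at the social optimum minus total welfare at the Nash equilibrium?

∂u_i/∂x_i = α_i − 1, so lab i contributes w_i if α_i > 1, else 0.
α_i > 1 for i ∈ {1}; NE contributions (16, 0), X = 16.
W^NE = Σw_i − X^NE + (Σα_i)·X^NE = 30 + 1.67·16 = 56.72.
Planner: ∂(Σu_j)/∂x_i = Σα_j − 1 = 1.67 > 0, so everyone contributes w_i; X^SO = 30, W^SO = 30 + 1.67·30 = 80.1.
Deadweight loss = 23.38.

23.38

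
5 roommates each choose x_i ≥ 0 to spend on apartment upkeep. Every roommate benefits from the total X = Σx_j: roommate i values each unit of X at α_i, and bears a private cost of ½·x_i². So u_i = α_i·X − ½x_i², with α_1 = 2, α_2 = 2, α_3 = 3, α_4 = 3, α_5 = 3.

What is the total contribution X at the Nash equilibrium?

13

Roommate i's FOC: ∂u_i/∂x_i = α_i − x_i = 0, so x_i* = α_i.
NE contributions = (2, 2, 3, 3, 3); X = 13.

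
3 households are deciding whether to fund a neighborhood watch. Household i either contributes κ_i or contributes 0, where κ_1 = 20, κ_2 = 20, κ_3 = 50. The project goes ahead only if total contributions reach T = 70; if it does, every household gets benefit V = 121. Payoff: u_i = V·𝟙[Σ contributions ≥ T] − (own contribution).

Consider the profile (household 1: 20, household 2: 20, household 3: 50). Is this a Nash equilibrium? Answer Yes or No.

No

Total = 90 ≥ 70: provided.
Household 1 (pledges 20, payoff 101): dropping to 0 → total 70, payoff 121. Profitable deviation.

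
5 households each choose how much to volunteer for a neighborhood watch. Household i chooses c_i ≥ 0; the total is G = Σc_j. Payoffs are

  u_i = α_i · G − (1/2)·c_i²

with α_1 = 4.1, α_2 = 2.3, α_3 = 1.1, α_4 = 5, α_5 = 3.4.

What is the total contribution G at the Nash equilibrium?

Household i's FOC: ∂u_i/∂c_i = α_i − c_i = 0, so c_i* = α_i.
NE contributions = (4.1, 2.3, 1.1, 5, 3.4); G = 15.9.

15.9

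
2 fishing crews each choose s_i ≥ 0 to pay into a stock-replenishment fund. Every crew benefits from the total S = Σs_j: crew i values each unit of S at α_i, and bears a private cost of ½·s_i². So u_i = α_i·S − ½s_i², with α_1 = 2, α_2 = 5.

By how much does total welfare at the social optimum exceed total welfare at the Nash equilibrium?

14.5

Crew i's FOC: ∂u_i/∂s_i = α_i − s_i = 0, so s_i* = α_i.
NE contributions = (2, 5); S = 7.
W^NE = (Σα)·S − ½Σα_i² = 7² − ½·29 = 34.5.
Planner sets s_i = Σα_j = 7 for every i, so S^SO = 2·7 = 14.
W^SO = (Σα)·S^SO − ½·2·(Σα)² = (2/2)·7² = 49.
Deadweight loss = W^SO − W^NE = 14.5.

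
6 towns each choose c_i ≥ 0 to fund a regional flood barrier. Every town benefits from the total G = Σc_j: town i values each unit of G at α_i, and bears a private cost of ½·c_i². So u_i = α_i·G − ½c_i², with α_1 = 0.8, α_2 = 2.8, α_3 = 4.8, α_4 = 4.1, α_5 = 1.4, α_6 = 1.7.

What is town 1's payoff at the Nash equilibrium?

12.16

Town i's FOC: ∂u_i/∂c_i = α_i − c_i = 0, so c_i* = α_i.
NE contributions = (0.8, 2.8, 4.8, 4.1, 1.4, 1.7); G = 15.6.
u_1 = α_1·G − ½·(c_1)² = 0.8·15.6 − ½·0.8² = 12.16.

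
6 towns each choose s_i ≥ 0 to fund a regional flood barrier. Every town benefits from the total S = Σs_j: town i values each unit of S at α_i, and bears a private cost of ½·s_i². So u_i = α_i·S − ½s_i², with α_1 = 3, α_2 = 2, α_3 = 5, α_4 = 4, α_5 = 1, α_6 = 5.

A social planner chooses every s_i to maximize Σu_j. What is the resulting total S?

120

Planner FOC: ∂(Σu_j)/∂s_i = (Σα_j) − s_i = 0, so s_i^SO = Σα_j = 20 for every i; S^SO = 120.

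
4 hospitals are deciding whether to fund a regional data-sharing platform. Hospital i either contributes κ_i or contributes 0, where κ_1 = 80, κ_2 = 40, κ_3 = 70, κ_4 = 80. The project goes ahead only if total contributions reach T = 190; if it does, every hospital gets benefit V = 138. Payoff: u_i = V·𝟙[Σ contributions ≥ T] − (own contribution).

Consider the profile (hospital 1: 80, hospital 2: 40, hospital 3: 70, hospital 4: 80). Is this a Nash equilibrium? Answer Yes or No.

No

Total = 270 ≥ 190: provided.
Hospital 1 (pledges 80, payoff 58): dropping to 0 → total 190, payoff 138. Profitable deviation.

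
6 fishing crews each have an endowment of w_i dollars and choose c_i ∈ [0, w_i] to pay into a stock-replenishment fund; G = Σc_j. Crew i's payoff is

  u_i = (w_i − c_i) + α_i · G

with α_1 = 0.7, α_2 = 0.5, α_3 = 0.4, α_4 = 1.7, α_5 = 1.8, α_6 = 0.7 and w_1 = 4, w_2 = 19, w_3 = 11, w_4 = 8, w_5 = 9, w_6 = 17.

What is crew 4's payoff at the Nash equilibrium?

∂u_i/∂c_i = α_i − 1, so crew i contributes w_i if α_i > 1, else 0.
α_i > 1 for i ∈ {4, 5}; NE contributions (0, 0, 0, 8, 9, 0), G = 17.
u_4 = (8 − 8) + 1.7·17 = 28.9.

28.9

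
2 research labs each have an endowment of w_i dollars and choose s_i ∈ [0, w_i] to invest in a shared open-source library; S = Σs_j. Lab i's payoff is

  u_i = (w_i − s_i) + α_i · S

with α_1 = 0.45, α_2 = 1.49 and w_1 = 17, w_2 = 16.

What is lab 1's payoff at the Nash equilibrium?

∂u_i/∂s_i = α_i − 1, so lab i contributes w_i if α_i > 1, else 0.
α_i > 1 for i ∈ {2}; NE contributions (0, 16), S = 16.
u_1 = (17 − 0) + 0.45·16 = 24.2.

24.2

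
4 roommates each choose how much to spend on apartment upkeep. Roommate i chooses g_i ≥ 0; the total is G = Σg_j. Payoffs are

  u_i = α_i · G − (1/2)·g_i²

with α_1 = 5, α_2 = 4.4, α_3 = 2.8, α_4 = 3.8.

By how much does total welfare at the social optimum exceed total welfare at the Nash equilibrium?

289.32

Roommate i's FOC: ∂u_i/∂g_i = α_i − g_i = 0, so g_i* = α_i.
NE contributions = (5, 4.4, 2.8, 3.8); G = 16.
W^NE = (Σα)·G − ½Σα_i² = 16² − ½·66.64 = 222.68.
Planner sets g_i = Σα_j = 16 for every i, so G^SO = 4·16 = 64.
W^SO = (Σα)·G^SO − ½·4·(Σα)² = (4/2)·16² = 512.
Deadweight loss = W^SO − W^NE = 289.32.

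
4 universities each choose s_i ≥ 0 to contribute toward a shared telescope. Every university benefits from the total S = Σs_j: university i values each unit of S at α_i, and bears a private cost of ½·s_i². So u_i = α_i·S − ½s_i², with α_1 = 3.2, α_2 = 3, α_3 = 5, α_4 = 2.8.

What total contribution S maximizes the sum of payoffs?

Planner FOC: ∂(Σu_j)/∂s_i = (Σα_j) − s_i = 0, so s_i^SO = Σα_j = 14 for every i; S^SO = 56.

56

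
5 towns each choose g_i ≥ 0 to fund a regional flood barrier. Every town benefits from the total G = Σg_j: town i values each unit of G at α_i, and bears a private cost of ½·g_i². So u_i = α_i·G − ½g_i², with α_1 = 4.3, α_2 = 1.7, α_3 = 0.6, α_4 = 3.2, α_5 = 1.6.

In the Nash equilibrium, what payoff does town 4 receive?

31.36

Town i's FOC: ∂u_i/∂g_i = α_i − g_i = 0, so g_i* = α_i.
NE contributions = (4.3, 1.7, 0.6, 3.2, 1.6); G = 11.4.
u_4 = α_4·G − ½·(g_4)² = 3.2·11.4 − ½·3.2² = 31.36.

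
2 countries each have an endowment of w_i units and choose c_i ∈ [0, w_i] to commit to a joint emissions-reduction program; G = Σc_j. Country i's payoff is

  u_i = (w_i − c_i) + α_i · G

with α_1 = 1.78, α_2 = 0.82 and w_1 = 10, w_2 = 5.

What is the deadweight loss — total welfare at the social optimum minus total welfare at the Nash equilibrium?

8

∂u_i/∂c_i = α_i − 1, so country i contributes w_i if α_i > 1, else 0.
α_i > 1 for i ∈ {1}; NE contributions (10, 0), G = 10.
W^NE = Σw_i − G^NE + (Σα_i)·G^NE = 15 + 1.6·10 = 31.
Planner: ∂(Σu_j)/∂c_i = Σα_j − 1 = 1.6 > 0, so everyone contributes w_i; G^SO = 15, W^SO = 15 + 1.6·15 = 39.
Deadweight loss = 8.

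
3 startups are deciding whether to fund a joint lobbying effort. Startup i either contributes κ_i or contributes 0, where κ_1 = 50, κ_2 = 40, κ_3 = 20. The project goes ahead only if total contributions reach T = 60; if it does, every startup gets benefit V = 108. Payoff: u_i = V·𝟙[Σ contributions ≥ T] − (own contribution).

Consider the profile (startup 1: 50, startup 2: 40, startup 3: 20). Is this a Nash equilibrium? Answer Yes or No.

Total = 110 ≥ 60: provided.
Startup 1 (pledges 50, payoff 58): dropping to 0 → total 60, payoff 108. Profitable deviation.

No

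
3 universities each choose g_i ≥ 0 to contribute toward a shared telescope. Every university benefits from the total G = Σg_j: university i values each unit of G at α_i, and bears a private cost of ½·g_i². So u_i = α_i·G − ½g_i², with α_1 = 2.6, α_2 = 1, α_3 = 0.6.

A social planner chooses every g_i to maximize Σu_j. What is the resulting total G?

12.6

Planner FOC: ∂(Σu_j)/∂g_i = (Σα_j) − g_i = 0, so g_i^SO = Σα_j = 4.2 for every i; G^SO = 12.6.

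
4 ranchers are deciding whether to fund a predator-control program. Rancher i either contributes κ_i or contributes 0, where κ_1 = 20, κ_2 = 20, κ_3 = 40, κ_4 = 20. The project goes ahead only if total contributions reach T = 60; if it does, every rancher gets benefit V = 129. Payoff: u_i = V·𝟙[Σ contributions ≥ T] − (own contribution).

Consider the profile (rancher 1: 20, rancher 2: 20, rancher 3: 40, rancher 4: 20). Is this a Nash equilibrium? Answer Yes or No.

Total = 100 ≥ 60: provided.
Rancher 1 (pledges 20, payoff 109): dropping to 0 → total 80, payoff 129. Profitable deviation.

No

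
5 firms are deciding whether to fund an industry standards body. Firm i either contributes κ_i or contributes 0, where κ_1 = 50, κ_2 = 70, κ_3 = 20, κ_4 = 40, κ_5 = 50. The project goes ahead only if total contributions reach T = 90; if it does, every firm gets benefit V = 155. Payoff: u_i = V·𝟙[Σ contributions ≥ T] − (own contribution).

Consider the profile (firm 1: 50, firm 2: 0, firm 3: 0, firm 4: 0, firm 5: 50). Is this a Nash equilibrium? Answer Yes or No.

Total = 100 ≥ 90: provided.
Firm 1 (pledges 50, payoff 105): dropping to 0 → total 50, payoff 0. No gain.
Firm 2 (pledges 0, payoff 155): pledging 70 → total 170, payoff 85. No gain.
Firm 3 (pledges 0, payoff 155): pledging 20 → total 120, payoff 135. No gain.
Firm 4 (pledges 0, payoff 155): pledging 40 → total 140, payoff 115. No gain.
Firm 5 (pledges 50, payoff 105): dropping to 0 → total 50, payoff 0. No gain.

Yes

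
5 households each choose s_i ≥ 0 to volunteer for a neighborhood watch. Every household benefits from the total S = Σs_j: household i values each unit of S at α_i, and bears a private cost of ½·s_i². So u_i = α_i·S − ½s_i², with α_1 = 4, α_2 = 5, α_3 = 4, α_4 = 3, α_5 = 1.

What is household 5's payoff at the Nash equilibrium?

Household i's FOC: ∂u_i/∂s_i = α_i − s_i = 0, so s_i* = α_i.
NE contributions = (4, 5, 4, 3, 1); S = 17.
u_5 = α_5·S − ½·(s_5)² = 1·17 − ½·1² = 16.5.

16.5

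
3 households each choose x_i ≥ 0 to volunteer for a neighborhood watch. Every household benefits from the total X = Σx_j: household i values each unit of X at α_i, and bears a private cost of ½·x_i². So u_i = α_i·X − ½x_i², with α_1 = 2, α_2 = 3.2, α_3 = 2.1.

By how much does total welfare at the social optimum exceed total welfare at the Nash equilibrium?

Household i's FOC: ∂u_i/∂x_i = α_i − x_i = 0, so x_i* = α_i.
NE contributions = (2, 3.2, 2.1); X = 7.3.
W^NE = (Σα)·X − ½Σα_i² = 7.3² − ½·18.65 = 43.965.
Planner sets x_i = Σα_j = 7.3 for every i, so X^SO = 3·7.3 = 21.9.
W^SO = (Σα)·X^SO − ½·3·(Σα)² = (3/2)·7.3² = 79.935.
Deadweight loss = W^SO − W^NE = 35.97.

35.97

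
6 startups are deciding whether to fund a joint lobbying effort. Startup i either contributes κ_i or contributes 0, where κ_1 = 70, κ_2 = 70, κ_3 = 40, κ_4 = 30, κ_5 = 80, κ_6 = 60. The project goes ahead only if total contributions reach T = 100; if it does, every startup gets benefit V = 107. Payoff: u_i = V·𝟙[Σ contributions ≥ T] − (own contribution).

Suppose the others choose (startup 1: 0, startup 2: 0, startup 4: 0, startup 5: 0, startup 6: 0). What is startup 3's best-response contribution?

Others' total = 0. Even contributing 40 gives 40 < 100: no benefit either way.
Best response: 0.

0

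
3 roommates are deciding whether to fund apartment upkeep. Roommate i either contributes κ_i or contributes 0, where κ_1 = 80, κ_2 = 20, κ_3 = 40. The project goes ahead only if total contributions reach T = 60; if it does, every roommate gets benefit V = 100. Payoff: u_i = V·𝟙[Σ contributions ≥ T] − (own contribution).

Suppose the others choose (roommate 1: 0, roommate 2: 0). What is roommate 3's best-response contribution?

0

Others' total = 0. Even contributing 40 gives 40 < 60: no benefit either way.
Best response: 0.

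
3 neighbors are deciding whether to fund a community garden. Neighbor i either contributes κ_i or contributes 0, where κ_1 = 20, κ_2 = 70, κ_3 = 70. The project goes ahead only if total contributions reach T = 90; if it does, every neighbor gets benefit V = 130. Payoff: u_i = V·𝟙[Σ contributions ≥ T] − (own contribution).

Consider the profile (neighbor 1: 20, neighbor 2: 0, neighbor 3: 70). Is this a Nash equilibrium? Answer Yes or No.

Yes

Total = 90 ≥ 90: provided.
Neighbor 1 (pledges 20, payoff 110): dropping to 0 → total 70, payoff 0. No gain.
Neighbor 2 (pledges 0, payoff 130): pledging 70 → total 160, payoff 60. No gain.
Neighbor 3 (pledges 70, payoff 60): dropping to 0 → total 20, payoff 0. No gain.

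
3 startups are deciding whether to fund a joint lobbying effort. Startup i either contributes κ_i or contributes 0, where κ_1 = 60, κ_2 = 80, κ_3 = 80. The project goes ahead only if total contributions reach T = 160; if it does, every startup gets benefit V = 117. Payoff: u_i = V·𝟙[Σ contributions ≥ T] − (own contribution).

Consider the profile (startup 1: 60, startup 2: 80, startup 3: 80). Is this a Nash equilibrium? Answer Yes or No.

Total = 220 ≥ 160: provided.
Startup 1 (pledges 60, payoff 57): dropping to 0 → total 160, payoff 117. Profitable deviation.

No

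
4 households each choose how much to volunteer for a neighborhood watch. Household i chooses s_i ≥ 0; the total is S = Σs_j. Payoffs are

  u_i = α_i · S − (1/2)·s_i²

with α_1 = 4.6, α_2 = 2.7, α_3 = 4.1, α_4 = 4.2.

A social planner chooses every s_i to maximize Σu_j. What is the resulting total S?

62.4

Planner FOC: ∂(Σu_j)/∂s_i = (Σα_j) − s_i = 0, so s_i^SO = Σα_j = 15.6 for every i; S^SO = 62.4.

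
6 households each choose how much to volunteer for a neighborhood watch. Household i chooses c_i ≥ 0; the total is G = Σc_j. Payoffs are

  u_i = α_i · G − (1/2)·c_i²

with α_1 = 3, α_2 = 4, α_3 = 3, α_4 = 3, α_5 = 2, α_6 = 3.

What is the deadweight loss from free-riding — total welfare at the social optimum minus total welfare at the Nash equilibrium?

Household i's FOC: ∂u_i/∂c_i = α_i − c_i = 0, so c_i* = α_i.
NE contributions = (3, 4, 3, 3, 2, 3); G = 18.
W^NE = (Σα)·G − ½Σα_i² = 18² − ½·56 = 296.
Planner sets c_i = Σα_j = 18 for every i, so G^SO = 6·18 = 108.
W^SO = (Σα)·G^SO − ½·6·(Σα)² = (6/2)·18² = 972.
Deadweight loss = W^SO − W^NE = 676.

676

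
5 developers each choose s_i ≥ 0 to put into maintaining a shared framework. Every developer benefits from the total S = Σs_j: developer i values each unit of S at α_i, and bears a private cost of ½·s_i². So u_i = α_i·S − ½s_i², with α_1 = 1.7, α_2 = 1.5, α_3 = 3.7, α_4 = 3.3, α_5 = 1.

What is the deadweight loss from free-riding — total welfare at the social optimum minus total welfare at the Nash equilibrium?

Developer i's FOC: ∂u_i/∂s_i = α_i − s_i = 0, so s_i* = α_i.
NE contributions = (1.7, 1.5, 3.7, 3.3, 1); S = 11.2.
W^NE = (Σα)·S − ½Σα_i² = 11.2² − ½·30.72 = 110.08.
Planner sets s_i = Σα_j = 11.2 for every i, so S^SO = 5·11.2 = 56.
W^SO = (Σα)·S^SO − ½·5·(Σα)² = (5/2)·11.2² = 313.6.
Deadweight loss = W^SO − W^NE = 203.52.

203.52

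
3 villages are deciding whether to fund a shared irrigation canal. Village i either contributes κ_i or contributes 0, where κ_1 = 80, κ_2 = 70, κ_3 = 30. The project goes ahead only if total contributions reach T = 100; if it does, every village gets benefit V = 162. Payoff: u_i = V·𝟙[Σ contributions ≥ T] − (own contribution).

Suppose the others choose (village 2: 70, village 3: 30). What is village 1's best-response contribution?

Others' total = 100 ≥ 100; contributing adds cost 80 for no extra benefit.
Best response: 0.

0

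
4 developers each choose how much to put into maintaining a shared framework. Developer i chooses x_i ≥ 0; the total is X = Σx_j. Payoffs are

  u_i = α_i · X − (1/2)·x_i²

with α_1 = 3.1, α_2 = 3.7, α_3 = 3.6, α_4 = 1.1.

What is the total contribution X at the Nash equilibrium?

11.5

Developer i's FOC: ∂u_i/∂x_i = α_i − x_i = 0, so x_i* = α_i.
NE contributions = (3.1, 3.7, 3.6, 1.1); X = 11.5.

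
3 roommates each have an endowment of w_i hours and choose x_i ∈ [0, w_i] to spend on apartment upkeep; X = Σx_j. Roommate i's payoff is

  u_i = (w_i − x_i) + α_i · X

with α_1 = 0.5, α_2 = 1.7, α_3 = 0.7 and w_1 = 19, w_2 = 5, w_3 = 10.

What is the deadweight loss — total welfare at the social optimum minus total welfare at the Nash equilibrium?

∂u_i/∂x_i = α_i − 1, so roommate i contributes w_i if α_i > 1, else 0.
α_i > 1 for i ∈ {2}; NE contributions (0, 5, 0), X = 5.
W^NE = Σw_i − X^NE + (Σα_i)·X^NE = 34 + 1.9·5 = 43.5.
Planner: ∂(Σu_j)/∂x_i = Σα_j − 1 = 1.9 > 0, so everyone contributes w_i; X^SO = 34, W^SO = 34 + 1.9·34 = 98.6.
Deadweight loss = 55.1.

55.1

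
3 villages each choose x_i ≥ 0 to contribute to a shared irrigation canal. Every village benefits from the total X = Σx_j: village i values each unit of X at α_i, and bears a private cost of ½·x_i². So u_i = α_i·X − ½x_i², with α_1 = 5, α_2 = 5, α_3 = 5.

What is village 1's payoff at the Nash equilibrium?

Village i's FOC: ∂u_i/∂x_i = α_i − x_i = 0, so x_i* = α_i.
NE contributions = (5, 5, 5); X = 15.
u_1 = α_1·X − ½·(x_1)² = 5·15 − ½·5² = 62.5.

62.5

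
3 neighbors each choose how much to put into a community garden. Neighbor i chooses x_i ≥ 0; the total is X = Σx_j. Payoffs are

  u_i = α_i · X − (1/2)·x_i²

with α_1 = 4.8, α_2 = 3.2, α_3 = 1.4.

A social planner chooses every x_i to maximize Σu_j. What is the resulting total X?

28.2

Planner FOC: ∂(Σu_j)/∂x_i = (Σα_j) − x_i = 0, so x_i^SO = Σα_j = 9.4 for every i; X^SO = 28.2.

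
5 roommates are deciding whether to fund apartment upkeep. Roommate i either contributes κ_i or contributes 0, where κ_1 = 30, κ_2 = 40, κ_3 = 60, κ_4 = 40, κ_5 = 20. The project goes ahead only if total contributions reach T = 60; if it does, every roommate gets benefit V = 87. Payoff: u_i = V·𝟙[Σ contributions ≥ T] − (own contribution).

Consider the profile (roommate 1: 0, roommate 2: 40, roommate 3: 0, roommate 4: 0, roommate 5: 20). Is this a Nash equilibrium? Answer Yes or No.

Yes

Total = 60 ≥ 60: provided.
Roommate 1 (pledges 0, payoff 87): pledging 30 → total 90, payoff 57. No gain.
Roommate 2 (pledges 40, payoff 47): dropping to 0 → total 20, payoff 0. No gain.
Roommate 3 (pledges 0, payoff 87): pledging 60 → total 120, payoff 27. No gain.
Roommate 4 (pledges 0, payoff 87): pledging 40 → total 100, payoff 47. No gain.
Roommate 5 (pledges 20, payoff 67): dropping to 0 → total 40, payoff 0. No gain.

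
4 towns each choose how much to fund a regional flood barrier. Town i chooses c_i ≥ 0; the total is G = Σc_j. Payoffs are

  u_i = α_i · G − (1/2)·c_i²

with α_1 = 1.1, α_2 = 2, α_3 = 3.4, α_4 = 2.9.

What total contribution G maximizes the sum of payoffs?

Planner FOC: ∂(Σu_j)/∂c_i = (Σα_j) − c_i = 0, so c_i^SO = Σα_j = 9.4 for every i; G^SO = 37.6.

37.6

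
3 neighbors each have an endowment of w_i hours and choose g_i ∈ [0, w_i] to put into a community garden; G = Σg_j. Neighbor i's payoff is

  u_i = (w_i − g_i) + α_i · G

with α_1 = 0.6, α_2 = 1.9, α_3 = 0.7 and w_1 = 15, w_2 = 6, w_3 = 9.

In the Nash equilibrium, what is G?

6

∂u_i/∂g_i = α_i − 1, so neighbor i contributes w_i if α_i > 1, else 0.
α_i > 1 for i ∈ {2}; NE contributions (0, 6, 0), G = 6.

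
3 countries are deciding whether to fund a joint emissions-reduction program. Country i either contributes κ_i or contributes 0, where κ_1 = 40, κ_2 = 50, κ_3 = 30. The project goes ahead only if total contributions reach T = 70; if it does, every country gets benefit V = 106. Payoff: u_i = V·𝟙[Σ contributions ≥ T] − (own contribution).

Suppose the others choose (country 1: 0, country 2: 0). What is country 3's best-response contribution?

0

Others' total = 0. Even contributing 30 gives 30 < 70: no benefit either way.
Best response: 0.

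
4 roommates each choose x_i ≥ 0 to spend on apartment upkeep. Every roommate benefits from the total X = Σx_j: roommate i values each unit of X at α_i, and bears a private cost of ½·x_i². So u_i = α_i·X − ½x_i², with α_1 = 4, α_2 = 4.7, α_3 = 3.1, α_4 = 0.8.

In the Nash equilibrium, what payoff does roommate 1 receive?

Roommate i's FOC: ∂u_i/∂x_i = α_i − x_i = 0, so x_i* = α_i.
NE contributions = (4, 4.7, 3.1, 0.8); X = 12.6.
u_1 = α_1·X − ½·(x_1)² = 4·12.6 − ½·4² = 42.4.

42.4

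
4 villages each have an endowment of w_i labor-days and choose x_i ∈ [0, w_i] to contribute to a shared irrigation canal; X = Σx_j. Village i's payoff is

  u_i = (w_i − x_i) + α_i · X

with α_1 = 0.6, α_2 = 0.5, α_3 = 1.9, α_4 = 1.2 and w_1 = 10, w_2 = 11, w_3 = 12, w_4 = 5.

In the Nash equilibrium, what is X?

17

∂u_i/∂x_i = α_i − 1, so village i contributes w_i if α_i > 1, else 0.
α_i > 1 for i ∈ {3, 4}; NE contributions (0, 0, 12, 5), X = 17.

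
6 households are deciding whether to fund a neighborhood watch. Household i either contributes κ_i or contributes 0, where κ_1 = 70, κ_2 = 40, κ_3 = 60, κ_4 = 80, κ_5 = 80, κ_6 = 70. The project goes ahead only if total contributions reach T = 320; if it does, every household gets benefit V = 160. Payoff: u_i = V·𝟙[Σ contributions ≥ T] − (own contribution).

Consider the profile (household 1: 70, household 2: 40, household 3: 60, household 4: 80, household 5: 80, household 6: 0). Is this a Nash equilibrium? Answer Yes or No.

Total = 330 ≥ 320: provided.
Household 1 (pledges 70, payoff 90): dropping to 0 → total 260, payoff 0. No gain.
Household 2 (pledges 40, payoff 120): dropping to 0 → total 290, payoff 0. No gain.
Household 3 (pledges 60, payoff 100): dropping to 0 → total 270, payoff 0. No gain.
Household 4 (pledges 80, payoff 80): dropping to 0 → total 250, payoff 0. No gain.
Household 5 (pledges 80, payoff 80): dropping to 0 → total 250, payoff 0. No gain.
Household 6 (pledges 0, payoff 160): pledging 70 → total 400, payoff 90. No gain.

Yes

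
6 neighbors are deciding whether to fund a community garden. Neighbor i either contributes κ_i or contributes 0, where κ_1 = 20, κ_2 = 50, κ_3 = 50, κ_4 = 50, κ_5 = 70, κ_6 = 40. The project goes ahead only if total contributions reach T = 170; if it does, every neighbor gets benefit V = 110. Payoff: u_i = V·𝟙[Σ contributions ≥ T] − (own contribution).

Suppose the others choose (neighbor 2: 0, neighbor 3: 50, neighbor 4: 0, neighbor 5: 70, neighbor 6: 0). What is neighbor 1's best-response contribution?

Others' total = 120. Even contributing 20 gives 140 < 170: no benefit either way.
Best response: 0.

0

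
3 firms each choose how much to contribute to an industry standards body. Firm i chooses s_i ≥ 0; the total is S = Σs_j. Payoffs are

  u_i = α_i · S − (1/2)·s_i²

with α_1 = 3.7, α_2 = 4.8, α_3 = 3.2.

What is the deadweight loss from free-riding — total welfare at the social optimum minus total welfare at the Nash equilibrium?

91.93

Firm i's FOC: ∂u_i/∂s_i = α_i − s_i = 0, so s_i* = α_i.
NE contributions = (3.7, 4.8, 3.2); S = 11.7.
W^NE = (Σα)·S − ½Σα_i² = 11.7² − ½·46.97 = 113.405.
Planner sets s_i = Σα_j = 11.7 for every i, so S^SO = 3·11.7 = 35.1.
W^SO = (Σα)·S^SO − ½·3·(Σα)² = (3/2)·11.7² = 205.335.
Deadweight loss = W^SO − W^NE = 91.93.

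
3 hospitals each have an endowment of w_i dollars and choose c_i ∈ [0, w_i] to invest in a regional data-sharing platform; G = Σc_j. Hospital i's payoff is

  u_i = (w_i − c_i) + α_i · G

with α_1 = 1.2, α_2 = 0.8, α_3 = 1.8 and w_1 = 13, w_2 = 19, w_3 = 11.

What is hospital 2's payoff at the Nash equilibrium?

∂u_i/∂c_i = α_i − 1, so hospital i contributes w_i if α_i > 1, else 0.
α_i > 1 for i ∈ {1, 3}; NE contributions (13, 0, 11), G = 24.
u_2 = (19 − 0) + 0.8·24 = 38.2.

38.2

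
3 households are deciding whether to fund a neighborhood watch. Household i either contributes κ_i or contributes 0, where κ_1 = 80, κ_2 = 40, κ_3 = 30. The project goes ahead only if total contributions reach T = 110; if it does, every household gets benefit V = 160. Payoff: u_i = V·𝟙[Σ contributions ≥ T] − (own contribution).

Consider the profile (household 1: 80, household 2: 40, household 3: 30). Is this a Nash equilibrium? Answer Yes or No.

No

Total = 150 ≥ 110: provided.
Household 1 (pledges 80, payoff 80): dropping to 0 → total 70, payoff 0. No gain.
Household 2 (pledges 40, payoff 120): dropping to 0 → total 110, payoff 160. Profitable deviation.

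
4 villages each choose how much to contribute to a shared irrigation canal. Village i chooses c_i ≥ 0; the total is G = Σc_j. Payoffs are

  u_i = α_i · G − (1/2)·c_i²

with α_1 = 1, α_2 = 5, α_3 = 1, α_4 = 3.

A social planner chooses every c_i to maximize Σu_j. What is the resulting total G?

40

Planner FOC: ∂(Σu_j)/∂c_i = (Σα_j) − c_i = 0, so c_i^SO = Σα_j = 10 for every i; G^SO = 40.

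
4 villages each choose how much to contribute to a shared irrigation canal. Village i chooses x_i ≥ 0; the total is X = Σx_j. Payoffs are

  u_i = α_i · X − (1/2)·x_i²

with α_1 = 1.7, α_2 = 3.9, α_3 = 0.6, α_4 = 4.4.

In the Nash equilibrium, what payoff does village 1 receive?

Village i's FOC: ∂u_i/∂x_i = α_i − x_i = 0, so x_i* = α_i.
NE contributions = (1.7, 3.9, 0.6, 4.4); X = 10.6.
u_1 = α_1·X − ½·(x_1)² = 1.7·10.6 − ½·1.7² = 16.575.

16.575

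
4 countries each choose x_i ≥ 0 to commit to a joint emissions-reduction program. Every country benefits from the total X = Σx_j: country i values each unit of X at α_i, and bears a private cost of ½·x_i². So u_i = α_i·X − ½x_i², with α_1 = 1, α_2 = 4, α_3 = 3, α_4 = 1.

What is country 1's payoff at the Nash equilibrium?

Country i's FOC: ∂u_i/∂x_i = α_i − x_i = 0, so x_i* = α_i.
NE contributions = (1, 4, 3, 1); X = 9.
u_1 = α_1·X − ½·(x_1)² = 1·9 − ½·1² = 8.5.

8.5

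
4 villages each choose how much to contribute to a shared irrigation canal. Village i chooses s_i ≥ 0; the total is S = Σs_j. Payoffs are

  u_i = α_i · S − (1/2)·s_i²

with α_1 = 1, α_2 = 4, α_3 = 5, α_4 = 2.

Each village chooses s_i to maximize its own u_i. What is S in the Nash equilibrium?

12

Village i's FOC: ∂u_i/∂s_i = α_i − s_i = 0, so s_i* = α_i.
NE contributions = (1, 4, 5, 2); S = 12.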